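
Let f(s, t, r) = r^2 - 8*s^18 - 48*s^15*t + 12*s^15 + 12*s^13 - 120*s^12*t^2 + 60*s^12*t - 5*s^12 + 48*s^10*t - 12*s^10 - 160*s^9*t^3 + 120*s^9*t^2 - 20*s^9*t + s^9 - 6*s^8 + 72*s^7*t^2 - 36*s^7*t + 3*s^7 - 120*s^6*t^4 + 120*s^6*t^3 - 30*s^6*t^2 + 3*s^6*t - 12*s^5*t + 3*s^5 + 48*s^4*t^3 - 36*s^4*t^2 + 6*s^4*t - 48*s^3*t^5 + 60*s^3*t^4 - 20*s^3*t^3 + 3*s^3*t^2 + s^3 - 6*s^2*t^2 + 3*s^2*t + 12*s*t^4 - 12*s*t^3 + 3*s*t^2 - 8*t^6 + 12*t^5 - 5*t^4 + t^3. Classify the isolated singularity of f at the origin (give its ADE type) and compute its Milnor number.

Type E_{6}, Milnor number mu = 6.

The Hessian of f at 0 has rank 1. Corank 2; j^3 = (s + t)^3 is a perfect cube, so E-series; the 4-jet and mu = 6 give E_6.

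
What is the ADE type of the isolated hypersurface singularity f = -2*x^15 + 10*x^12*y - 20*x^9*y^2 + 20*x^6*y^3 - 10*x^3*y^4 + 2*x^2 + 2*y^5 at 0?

The Hessian of f at 0 has rank 1. Corank 1: A-series; mu = 4 gives A_4.

A_4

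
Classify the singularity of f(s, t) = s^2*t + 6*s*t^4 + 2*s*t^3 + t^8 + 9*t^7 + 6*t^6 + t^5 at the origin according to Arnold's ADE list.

The Hessian of f at 0 has rank 0. Corank 2; j^3 = s^2*t has shape L^2 M (L != M), so D-series; mu = 9 gives D_9.

D_9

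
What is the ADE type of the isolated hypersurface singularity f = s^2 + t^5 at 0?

The Hessian of f at 0 has rank 1. Corank 1: A-series; mu = 4 gives A_4.

A_{4}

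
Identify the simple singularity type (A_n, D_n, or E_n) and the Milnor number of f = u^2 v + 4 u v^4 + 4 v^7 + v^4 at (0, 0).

Type D5, Milnor number mu = 5.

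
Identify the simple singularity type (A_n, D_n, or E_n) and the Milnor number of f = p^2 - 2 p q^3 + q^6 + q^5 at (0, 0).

Type A_{4}, Milnor number mu = 4.

The Hessian of f at 0 is [[2, 0], [0, 0]] with rank 1, so corank 1. A Groebner basis of the Jacobian ideal J(f) in C{p,q} is {-p + q^3, p^2, p*q}; counting standard monomials gives mu = 4. Corank 1: A-series; mu = 4 gives A_4.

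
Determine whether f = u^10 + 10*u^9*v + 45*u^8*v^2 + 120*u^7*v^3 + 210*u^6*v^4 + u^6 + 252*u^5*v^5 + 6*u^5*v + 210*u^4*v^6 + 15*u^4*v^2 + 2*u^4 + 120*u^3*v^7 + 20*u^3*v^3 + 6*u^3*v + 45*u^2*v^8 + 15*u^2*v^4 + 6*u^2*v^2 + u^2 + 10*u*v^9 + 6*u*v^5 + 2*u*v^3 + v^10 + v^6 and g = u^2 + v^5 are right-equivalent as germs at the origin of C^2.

The Hessian of f at 0 has rank 1. Corank 1: A-series; mu = 9 gives A_9. The Hessian of g at 0 has rank 1. Corank 1: A-series; mu = 4 gives A_4. f is A_9 but g is A_4, hence not right-equivalent.

No.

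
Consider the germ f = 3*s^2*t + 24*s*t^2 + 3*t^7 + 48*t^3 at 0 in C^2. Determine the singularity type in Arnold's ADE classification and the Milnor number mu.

Type D_8, Milnor number mu = 8.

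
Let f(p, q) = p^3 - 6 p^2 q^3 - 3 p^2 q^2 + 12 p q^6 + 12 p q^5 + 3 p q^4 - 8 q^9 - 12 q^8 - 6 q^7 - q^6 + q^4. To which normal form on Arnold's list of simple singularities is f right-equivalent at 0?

The Hessian of f at 0 is [[0, 0], [0, 0]] with rank 0, so corank 2. A Groebner basis of the Jacobian ideal J(f) in C{p,q} is {p^3, p^2*q, -p^2/2 + p*q^2, q^3}; counting standard monomials gives mu = 6. Corank 2; j^3 = p^3 is a perfect cube, so E-series; the 4-jet and mu = 6 give E_6.

E6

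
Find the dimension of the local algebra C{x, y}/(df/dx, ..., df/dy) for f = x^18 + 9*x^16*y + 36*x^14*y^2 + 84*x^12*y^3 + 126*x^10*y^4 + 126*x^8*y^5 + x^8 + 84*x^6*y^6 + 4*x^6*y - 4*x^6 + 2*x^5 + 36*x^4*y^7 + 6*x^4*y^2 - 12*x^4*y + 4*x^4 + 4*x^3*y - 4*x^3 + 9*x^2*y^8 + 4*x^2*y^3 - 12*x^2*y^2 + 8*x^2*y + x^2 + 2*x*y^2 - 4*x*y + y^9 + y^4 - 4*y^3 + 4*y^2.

The Hessian of f at 0 is [[2, -4], [-4, 8]] with rank 1, so corank 1. A Groebner basis of the Jacobian ideal J(f) in C{x,y} is {189916*x^2/12367 + x*y^3 - 462095*x*y^2/111303 + 155615*x*y/37101 - 2104021*x/222606 + 293947*y^3/111303 - 813185*y^2/222606 + 2104021*y/111303, 395807*x^2/12367 - 794530*x*y^2/111303 + 314476*x*y/37101 - 2191072*x/111303 + y^4 + 413156*y^3/111303 - 798404*y^2/111303 + 4382144*y/111303, x^3 - 21715*x^2/12367 - 904*x*y^2/111303 + 78743*x*y/74202 + 156523*x/222606 + 421*y^3/222606 - 4639*y^2/222606 - 156523*y/111303, x^2*y + 16313*x^2/37101 + 10870*x*y^2/333909 - 53116*x*y/111303 - 181267*x/667818 - 2408*y^3/333909 + 731725*y^2/667818 + 181267*y/333909}; counting standard monomials gives mu = 8. Corank 1: A-series; mu = 8 gives A_8.

8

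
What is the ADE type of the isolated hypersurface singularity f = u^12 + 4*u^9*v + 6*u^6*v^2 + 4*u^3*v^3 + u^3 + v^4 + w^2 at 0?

The Hessian of f at 0 has rank 1. Corank 2; j^3 = u^3 is a perfect cube, so E-series; the 4-jet and mu = 6 give E_6.

E6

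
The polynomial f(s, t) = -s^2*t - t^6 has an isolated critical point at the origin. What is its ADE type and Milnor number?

Type D_{7}, Milnor number mu = 7.

The Hessian of f at 0 is [[0, 0], [0, 0]] with rank 0, so corank 2. A Groebner basis of the Jacobian ideal J(f) in C{s,t} is {s^2/6 + t^5, s^3, s*t}; counting standard monomials gives mu = 7. Corank 2; j^3 = -s^2*t has shape L^2 M (L != M), so D-series; mu = 7 gives D_7.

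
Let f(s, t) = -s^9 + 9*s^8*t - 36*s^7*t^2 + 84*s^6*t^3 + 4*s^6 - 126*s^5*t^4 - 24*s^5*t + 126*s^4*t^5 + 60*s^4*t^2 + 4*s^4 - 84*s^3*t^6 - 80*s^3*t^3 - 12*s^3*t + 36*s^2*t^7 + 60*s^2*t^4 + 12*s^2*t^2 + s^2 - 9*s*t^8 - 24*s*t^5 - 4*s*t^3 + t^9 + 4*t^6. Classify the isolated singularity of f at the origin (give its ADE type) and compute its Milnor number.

The Hessian of f at 0 is [[2, 0], [0, 0]] with rank 1, so corank 1. A Groebner basis of the Jacobian ideal J(f) in C{s,t} is {-s^2/2 + s*t^3, -3*s^2/2 - s*t/2 + t^4, s^3, s^2*t - s*t^2 - s/6 + t^3/3}; counting standard monomials gives mu = 8. Corank 1: A-series; mu = 8 gives A_8.

Type A_8, Milnor number mu = 8.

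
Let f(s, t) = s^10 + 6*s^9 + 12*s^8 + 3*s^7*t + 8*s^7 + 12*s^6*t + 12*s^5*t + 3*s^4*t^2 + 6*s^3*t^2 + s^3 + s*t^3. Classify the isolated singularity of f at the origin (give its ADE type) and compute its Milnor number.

Type E_7, Milnor number mu = 7.

The Hessian of f at 0 has rank 0. Corank 2; j^3 = s^3 is a perfect cube, so E-series; the 4-jet and mu = 7 give E_7.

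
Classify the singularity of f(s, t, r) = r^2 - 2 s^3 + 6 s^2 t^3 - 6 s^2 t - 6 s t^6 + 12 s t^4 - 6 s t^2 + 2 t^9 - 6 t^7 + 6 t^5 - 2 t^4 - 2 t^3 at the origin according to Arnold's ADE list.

E_{6}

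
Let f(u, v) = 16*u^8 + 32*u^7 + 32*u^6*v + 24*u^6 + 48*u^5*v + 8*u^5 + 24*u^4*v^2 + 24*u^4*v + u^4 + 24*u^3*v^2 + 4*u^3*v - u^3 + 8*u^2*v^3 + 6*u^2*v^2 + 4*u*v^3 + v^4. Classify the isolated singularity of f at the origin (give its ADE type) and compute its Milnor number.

Type E6, Milnor number mu = 6.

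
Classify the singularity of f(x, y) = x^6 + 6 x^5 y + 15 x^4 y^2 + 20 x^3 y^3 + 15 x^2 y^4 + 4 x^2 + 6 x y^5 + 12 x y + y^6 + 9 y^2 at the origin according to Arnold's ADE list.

The Hessian of f at 0 has rank 1. Corank 1: A-series; mu = 5 gives A_5.

A_5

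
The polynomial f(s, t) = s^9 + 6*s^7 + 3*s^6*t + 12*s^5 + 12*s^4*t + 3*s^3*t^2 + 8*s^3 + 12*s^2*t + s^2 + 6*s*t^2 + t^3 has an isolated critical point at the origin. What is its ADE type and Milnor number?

Type A_{2}, Milnor number mu = 2.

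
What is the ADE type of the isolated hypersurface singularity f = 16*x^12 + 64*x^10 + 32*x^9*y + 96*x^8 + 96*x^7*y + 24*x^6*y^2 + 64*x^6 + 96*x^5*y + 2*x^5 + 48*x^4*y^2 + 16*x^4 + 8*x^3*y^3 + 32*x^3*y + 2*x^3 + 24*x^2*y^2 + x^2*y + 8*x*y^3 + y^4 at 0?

D_{5}

The Hessian of f at 0 has rank 0. Corank 2; j^3 = x^2*(2*x + y) has shape L^2 M (L != M), so D-series; mu = 5 gives D_5.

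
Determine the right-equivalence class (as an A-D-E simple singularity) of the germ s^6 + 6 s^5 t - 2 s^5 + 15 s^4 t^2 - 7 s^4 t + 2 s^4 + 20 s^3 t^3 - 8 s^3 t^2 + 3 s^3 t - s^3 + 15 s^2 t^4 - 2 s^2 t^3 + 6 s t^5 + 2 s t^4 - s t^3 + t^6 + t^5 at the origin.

E_7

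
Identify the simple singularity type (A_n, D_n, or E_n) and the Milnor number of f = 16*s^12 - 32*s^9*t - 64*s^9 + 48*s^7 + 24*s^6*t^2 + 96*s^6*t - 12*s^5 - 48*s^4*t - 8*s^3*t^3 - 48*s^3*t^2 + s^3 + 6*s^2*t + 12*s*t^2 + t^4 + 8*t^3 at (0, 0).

Type E6, Milnor number mu = 6.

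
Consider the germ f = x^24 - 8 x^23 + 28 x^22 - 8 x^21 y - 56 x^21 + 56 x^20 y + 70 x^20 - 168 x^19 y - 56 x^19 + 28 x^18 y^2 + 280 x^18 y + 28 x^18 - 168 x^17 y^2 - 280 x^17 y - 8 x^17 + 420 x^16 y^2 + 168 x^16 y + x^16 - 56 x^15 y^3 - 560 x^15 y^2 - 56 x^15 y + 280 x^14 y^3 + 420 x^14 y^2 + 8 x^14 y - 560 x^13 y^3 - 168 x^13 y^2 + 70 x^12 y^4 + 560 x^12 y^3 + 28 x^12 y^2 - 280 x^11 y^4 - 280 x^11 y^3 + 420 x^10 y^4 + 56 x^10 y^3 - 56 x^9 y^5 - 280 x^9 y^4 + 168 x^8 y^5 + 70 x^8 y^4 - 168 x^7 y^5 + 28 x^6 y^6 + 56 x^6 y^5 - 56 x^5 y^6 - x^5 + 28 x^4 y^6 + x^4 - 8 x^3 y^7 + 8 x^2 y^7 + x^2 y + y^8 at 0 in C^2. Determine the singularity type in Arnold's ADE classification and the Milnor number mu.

Type D9, Milnor number mu = 9.

The Hessian of f at 0 has rank 0. Corank 2; j^3 = x^2*y has shape L^2 M (L != M), so D-series; mu = 9 gives D_9.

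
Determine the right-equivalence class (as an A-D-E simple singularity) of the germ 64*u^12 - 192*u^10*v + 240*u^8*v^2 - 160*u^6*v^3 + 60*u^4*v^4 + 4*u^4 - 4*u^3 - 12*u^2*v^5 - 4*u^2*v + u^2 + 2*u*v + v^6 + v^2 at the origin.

The Hessian of f at 0 has rank 1. Corank 1: A-series; mu = 5 gives A_5.

A_5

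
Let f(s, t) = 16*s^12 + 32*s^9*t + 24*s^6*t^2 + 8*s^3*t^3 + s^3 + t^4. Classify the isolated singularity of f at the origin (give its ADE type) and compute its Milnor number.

The Hessian of f at 0 has rank 0. Corank 2; j^3 = s^3 is a perfect cube, so E-series; the 4-jet and mu = 6 give E_6.

Type E6, Milnor number mu = 6.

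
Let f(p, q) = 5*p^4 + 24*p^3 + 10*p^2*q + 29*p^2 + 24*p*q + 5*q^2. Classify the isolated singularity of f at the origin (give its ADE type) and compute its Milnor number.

Type A_{1}, Milnor number mu = 1.

The Hessian of f at 0 is [[58, 24], [24, 10]] with rank 2, so corank 0. A Groebner basis of the Jacobian ideal J(f) in C{p,q} is {p, q}; counting standard monomials gives mu = 1. Corank 0: nondegenerate Morse point, so A_1.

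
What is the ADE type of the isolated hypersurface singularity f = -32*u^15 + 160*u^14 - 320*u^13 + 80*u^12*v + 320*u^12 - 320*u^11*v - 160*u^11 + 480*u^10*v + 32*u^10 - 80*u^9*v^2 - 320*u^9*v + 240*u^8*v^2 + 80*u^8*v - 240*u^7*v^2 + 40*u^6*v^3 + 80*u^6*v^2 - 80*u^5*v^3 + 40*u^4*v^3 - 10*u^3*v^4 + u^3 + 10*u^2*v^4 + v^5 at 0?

The Hessian of f at 0 has rank 0. Corank 2; j^3 = u^3 is a perfect cube, so E-series; the 5-jet and mu = 8 give E_8.

E_{8}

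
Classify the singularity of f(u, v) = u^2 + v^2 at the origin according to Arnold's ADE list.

The Hessian of f at 0 is [[2, 0], [0, 2]] with rank 2, so corank 0. A Groebner basis of the Jacobian ideal J(f) in C{u,v} is {u, v}; counting standard monomials gives mu = 1. Corank 0: nondegenerate Morse point, so A_1.

A1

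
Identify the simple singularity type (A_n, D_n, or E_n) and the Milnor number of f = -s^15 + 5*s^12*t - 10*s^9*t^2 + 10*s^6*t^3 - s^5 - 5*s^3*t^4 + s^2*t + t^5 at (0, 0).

Type D_{6}, Milnor number mu = 6.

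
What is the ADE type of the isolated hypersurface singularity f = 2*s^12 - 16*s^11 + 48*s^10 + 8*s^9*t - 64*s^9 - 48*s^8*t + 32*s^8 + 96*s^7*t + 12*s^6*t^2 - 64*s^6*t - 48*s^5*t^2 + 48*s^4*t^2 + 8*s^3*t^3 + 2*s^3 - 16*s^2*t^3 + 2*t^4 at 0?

The Hessian of f at 0 has rank 0. Corank 2; j^3 = 2*s^3 is a perfect cube, so E-series; the 4-jet and mu = 6 give E_6.

E_{6}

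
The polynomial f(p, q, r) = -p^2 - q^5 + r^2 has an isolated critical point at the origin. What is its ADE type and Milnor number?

The Hessian of f at 0 is [[-2, 0, 0], [0, 0, 0], [0, 0, 2]] with rank 2, so corank 1. A Groebner basis of the Jacobian ideal J(f) in C{p,q,r} is {q^4, p, r}; counting standard monomials gives mu = 4. Corank 1: A-series; mu = 4 gives A_4.

Type A_4, Milnor number mu = 4.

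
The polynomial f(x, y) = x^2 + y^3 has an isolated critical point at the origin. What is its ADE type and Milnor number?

The Hessian of f at 0 has rank 1. Corank 1: A-series; mu = 2 gives A_2.

Type A2, Milnor number mu = 2.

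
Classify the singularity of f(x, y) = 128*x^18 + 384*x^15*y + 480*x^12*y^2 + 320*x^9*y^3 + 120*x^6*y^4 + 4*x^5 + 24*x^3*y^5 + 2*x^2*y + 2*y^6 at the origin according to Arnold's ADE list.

D7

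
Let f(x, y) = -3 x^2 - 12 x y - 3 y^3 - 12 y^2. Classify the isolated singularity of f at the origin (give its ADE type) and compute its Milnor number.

Type A_{2}, Milnor number mu = 2.

The Hessian of f at 0 has rank 1. Corank 1: A-series; mu = 2 gives A_2.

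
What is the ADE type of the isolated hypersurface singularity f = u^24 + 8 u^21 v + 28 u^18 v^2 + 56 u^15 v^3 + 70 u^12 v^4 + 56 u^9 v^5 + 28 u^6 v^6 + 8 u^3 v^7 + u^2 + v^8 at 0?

The Hessian of f at 0 has rank 1. Corank 1: A-series; mu = 7 gives A_7.

A7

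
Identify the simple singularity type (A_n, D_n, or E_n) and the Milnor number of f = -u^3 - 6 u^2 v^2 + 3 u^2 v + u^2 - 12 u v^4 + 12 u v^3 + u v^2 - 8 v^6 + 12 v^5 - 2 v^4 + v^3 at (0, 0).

Type A_{2}, Milnor number mu = 2.

The Hessian of f at 0 has rank 1. Corank 1: A-series; mu = 2 gives A_2.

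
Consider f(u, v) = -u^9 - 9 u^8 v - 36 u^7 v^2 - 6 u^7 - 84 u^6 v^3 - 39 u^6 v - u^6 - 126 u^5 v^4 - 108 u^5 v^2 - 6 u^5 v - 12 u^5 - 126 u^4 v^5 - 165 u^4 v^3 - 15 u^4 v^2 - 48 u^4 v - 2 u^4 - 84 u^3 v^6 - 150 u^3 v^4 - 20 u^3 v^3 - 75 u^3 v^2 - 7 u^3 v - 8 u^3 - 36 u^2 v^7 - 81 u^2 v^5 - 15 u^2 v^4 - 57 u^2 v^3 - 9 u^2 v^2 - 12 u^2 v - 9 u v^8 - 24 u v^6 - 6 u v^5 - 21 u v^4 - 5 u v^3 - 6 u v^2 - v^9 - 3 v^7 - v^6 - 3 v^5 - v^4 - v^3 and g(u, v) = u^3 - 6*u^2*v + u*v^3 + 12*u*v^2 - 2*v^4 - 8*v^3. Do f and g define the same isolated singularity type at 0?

Yes.

The Hessian of f at 0 is [[0, 0], [0, 0]] with rank 0, so corank 2. A Groebner basis of the Jacobian ideal J(f) in C{u,v} is {768*u^2 + 768*u*v + v^4 + 8*v^3 + 192*v^2, u^3 + 36*u^2 + 36*u*v + v^3/2 + 9*v^2, u^2*v - 40*u^2 - 40*u*v - 2*v^3/3 - 10*v^2, 32*u^2 + u*v^2 + 32*u*v + 5*v^3/6 + 8*v^2}; counting standard monomials gives mu = 7. Corank 2; j^3 = -(2*u + v)^3 is a perfect cube, so E-series; the 4-jet and mu = 7 give E_7. The Hessian of g at 0 is [[0, 0], [0, 0]] with rank 0, so corank 2. A Groebner basis of the Jacobian ideal J(g) in C{u,v} is {u^3 - 6*u^2*v - 48*u^2 + 192*u*v - 192*v^2, 6*u^2 + u*v^2 - 24*u*v + 24*v^2, 3*u^2 - 12*u*v + v^3 + 12*v^2}; counting standard monomials gives mu = 7. Corank 2; j^3 = (u - 2*v)^3 is a perfect cube, so E-series; the 4-jet and mu = 7 give E_7. Both have type E_7, hence right-equivalent.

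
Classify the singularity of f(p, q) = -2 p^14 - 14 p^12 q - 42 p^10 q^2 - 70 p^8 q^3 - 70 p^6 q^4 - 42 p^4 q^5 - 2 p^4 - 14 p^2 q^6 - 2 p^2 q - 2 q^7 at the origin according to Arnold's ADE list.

The Hessian of f at 0 has rank 0. Corank 2; j^3 = -2*p^2*q has shape L^2 M (L != M), so D-series; mu = 8 gives D_8.

D8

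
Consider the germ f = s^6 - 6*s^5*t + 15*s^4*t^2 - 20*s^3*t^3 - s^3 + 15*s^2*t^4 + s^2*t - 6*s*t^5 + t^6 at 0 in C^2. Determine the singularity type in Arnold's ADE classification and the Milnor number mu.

The Hessian of f at 0 is [[0, 0], [0, 0]] with rank 0, so corank 2. A Groebner basis of the Jacobian ideal J(f) in C{s,t} is {s*t/6 + t^5, s*t^2, s^2 - s*t}; counting standard monomials gives mu = 7. Corank 2; j^3 = -s^2*(s - t) has shape L^2 M (L != M), so D-series; mu = 7 gives D_7.

Type D_7, Milnor number mu = 7.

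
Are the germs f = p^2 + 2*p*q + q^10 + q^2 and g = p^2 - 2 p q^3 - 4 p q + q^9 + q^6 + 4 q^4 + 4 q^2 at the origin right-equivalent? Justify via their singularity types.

The Hessian of f at 0 has rank 1. Corank 1: A-series; mu = 9 gives A_9. The Hessian of g at 0 has rank 1. Corank 1: A-series; mu = 8 gives A_8. f is A_9 but g is A_8, hence not right-equivalent.

No.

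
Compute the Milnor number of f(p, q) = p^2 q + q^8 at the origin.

9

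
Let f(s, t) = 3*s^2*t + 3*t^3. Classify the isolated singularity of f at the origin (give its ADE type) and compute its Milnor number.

Type D_{4}, Milnor number mu = 4.

The Hessian of f at 0 has rank 0. Corank 2; j^3 = 3*t*(s^2 + t^2) splits into three distinct lines over C (the quadratic factor has nonzero discriminant), so D_4.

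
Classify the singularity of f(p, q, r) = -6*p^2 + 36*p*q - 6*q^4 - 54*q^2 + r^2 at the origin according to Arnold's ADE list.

The Hessian of f at 0 is [[-12, 36, 0], [36, -108, 0], [0, 0, 2]] with rank 2, so corank 1. A Groebner basis of the Jacobian ideal J(f) in C{p,q,r} is {q^3, p - 3*q, r}; counting standard monomials gives mu = 3. Corank 1: A-series; mu = 3 gives A_3.

A_{3}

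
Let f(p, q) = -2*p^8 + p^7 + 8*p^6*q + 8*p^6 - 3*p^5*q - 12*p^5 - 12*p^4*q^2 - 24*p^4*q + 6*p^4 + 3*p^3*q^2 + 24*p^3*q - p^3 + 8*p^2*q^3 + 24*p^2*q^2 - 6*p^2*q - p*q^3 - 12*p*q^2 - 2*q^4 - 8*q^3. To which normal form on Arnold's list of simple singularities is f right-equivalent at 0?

The Hessian of f at 0 is [[0, 0], [0, 0]] with rank 0, so corank 2. A Groebner basis of the Jacobian ideal J(f) in C{p,q} is {-3*p^2/220 - 3*p*q/55 + q^4 - q^3/220 - 3*q^2/55, p^3 - 147*p^2/110 - 294*p*q/55 + 831*q^3/110 - 294*q^2/55, p^2*q + 97*p^2/220 + 97*p*q/55 - 2543*q^3/660 + 97*q^2/55, -6*p^2/55 + p*q^2 - 24*p*q/55 + 108*q^3/55 - 24*q^2/55}; counting standard monomials gives mu = 7. Corank 2; j^3 = -(p + 2*q)^3 is a perfect cube, so E-series; the 4-jet and mu = 7 give E_7.

E7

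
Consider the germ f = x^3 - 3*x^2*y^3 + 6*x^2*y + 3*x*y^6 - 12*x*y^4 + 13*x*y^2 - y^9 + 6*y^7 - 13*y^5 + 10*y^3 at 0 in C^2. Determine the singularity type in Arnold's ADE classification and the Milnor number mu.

Type D4, Milnor number mu = 4.

The Hessian of f at 0 is [[0, 0], [0, 0]] with rank 0, so corank 2. A Groebner basis of the Jacobian ideal J(f) in C{x,y} is {y^3, x^2 - 11*y^2/3, x*y + 2*y^2}; counting standard monomials gives mu = 4. Corank 2; j^3 = (x + 2*y)*(x^2 + 4*x*y + 5*y^2) splits into three distinct lines over C (the quadratic factor has nonzero discriminant), so D_4.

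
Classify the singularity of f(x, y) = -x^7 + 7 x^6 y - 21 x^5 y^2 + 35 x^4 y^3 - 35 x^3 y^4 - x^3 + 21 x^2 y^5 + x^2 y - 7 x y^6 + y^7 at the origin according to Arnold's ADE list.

The Hessian of f at 0 is [[0, 0], [0, 0]] with rank 0, so corank 2. A Groebner basis of the Jacobian ideal J(f) in C{x,y} is {x*y/7 + y^6, x*y^2, x^2 - x*y}; counting standard monomials gives mu = 8. Corank 2; j^3 = -x^2*(x - y) has shape L^2 M (L != M), so D-series; mu = 8 gives D_8.

D8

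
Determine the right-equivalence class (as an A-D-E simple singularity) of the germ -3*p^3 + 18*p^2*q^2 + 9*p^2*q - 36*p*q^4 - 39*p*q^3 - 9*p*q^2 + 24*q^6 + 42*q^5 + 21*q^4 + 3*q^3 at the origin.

E_{7}

The Hessian of f at 0 is [[0, 0], [0, 0]] with rank 0, so corank 2. A Groebner basis of the Jacobian ideal J(f) in C{p,q} is {-p^2/4 + p*q/2 + q^4 - q^3/12 - q^2/4, p^3 - 5*p^2/4 + 5*p*q/2 - 17*q^3/12 - 5*q^2/4, p^2*q - 11*p^2/12 + 11*p*q/6 - 47*q^3/36 - 11*q^2/12, -p^2/2 + p*q^2 + p*q - 7*q^3/6 - q^2/2}; counting standard monomials gives mu = 7. Corank 2; j^3 = -3*(p - q)^3 is a perfect cube, so E-series; the 4-jet and mu = 7 give E_7.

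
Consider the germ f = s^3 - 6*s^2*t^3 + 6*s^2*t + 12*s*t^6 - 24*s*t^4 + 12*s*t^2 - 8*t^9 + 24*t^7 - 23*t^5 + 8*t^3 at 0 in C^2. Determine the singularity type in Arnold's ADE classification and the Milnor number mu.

Type E_{8}, Milnor number mu = 8.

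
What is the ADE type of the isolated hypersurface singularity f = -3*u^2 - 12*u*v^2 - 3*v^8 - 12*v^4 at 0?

A7

The Hessian of f at 0 has rank 1. Corank 1: A-series; mu = 7 gives A_7.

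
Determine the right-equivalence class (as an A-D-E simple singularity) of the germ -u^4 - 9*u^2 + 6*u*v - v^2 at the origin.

A_3

The Hessian of f at 0 has rank 1. Corank 1: A-series; mu = 3 gives A_3.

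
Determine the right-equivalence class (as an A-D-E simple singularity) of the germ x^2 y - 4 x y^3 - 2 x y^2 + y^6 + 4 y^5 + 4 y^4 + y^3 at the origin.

The Hessian of f at 0 is [[0, 0], [0, 0]] with rank 0, so corank 2. A Groebner basis of the Jacobian ideal J(f) in C{x,y} is {x^3 + 2*x^2 - 7*x*y^2 - x*y - y^2, x^2*y + 2*x^2/3 - 10*x*y^2/3 - x*y/6 - y^2/2, -x*y/2 + y^3 + y^2/2}; counting standard monomials gives mu = 7. Corank 2; j^3 = y*(x - y)^2 has shape L^2 M (L != M), so D-series; mu = 7 gives D_7.

D_7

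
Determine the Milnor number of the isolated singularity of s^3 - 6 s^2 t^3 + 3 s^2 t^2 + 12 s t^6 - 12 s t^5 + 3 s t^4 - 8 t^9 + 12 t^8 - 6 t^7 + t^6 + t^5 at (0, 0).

8

The Hessian of f at 0 is [[0, 0], [0, 0]] with rank 0, so corank 2. A Groebner basis of the Jacobian ideal J(f) in C{s,t} is {-s^2/4 + s*t^3 - s*t^2/2, t^4, s^3, s^2*t + s^2/2 + s*t^2}; counting standard monomials gives mu = 8. Corank 2; j^3 = s^3 is a perfect cube, so E-series; the 5-jet and mu = 8 give E_8.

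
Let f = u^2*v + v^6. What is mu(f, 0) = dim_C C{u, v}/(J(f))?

7

The Hessian of f at 0 is [[0, 0], [0, 0]] with rank 0, so corank 2. A Groebner basis of the Jacobian ideal J(f) in C{u,v} is {u^2/6 + v^5, u^3, u*v}; counting standard monomials gives mu = 7. Corank 2; j^3 = u^2*v has shape L^2 M (L != M), so D-series; mu = 7 gives D_7.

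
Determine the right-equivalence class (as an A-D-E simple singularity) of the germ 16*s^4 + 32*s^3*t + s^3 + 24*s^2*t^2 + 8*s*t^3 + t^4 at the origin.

E6

The Hessian of f at 0 has rank 0. Corank 2; j^3 = s^3 is a perfect cube, so E-series; the 4-jet and mu = 6 give E_6.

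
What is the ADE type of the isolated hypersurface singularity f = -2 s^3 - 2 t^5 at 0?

E_8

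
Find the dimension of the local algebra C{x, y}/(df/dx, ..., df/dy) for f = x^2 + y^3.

The Hessian of f at 0 has rank 1. Corank 1: A-series; mu = 2 gives A_2.

2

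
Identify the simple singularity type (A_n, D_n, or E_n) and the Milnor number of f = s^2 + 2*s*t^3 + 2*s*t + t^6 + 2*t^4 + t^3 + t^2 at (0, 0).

The Hessian of f at 0 has rank 1. Corank 1: A-series; mu = 2 gives A_2.

Type A_{2}, Milnor number mu = 2.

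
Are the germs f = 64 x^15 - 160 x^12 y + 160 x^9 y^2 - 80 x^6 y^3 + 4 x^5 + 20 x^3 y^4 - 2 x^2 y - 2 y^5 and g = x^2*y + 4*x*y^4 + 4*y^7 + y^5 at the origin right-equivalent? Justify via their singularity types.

The Hessian of f at 0 is [[0, 0], [0, 0]] with rank 0, so corank 2. A Groebner basis of the Jacobian ideal J(f) in C{x,y} is {x^2/5 + y^4, x^3, x*y}; counting standard monomials gives mu = 6. Corank 2; j^3 = -2*x^2*y has shape L^2 M (L != M), so D-series; mu = 6 gives D_6. The Hessian of g at 0 is [[0, 0], [0, 0]] with rank 0, so corank 2. A Groebner basis of the Jacobian ideal J(g) in C{x,y} is {x*y/2 + y^4, x*y^2, x^2 - 5*x*y/2}; counting standard monomials gives mu = 6. Corank 2; j^3 = x^2*y has shape L^2 M (L != M), so D-series; mu = 6 gives D_6. Both have type D_6, hence right-equivalent.

Yes.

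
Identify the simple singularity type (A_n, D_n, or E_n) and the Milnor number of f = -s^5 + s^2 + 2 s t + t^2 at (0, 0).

Type A_4, Milnor number mu = 4.

The Hessian of f at 0 has rank 1. Corank 1: A-series; mu = 4 gives A_4.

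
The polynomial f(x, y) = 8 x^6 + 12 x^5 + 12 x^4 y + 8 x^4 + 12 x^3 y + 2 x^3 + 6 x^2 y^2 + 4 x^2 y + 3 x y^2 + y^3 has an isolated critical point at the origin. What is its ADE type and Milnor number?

Type D4, Milnor number mu = 4.

The Hessian of f at 0 is [[0, 0], [0, 0]] with rank 0, so corank 2. A Groebner basis of the Jacobian ideal J(f) in C{x,y} is {y^3, x^2 - 3*y^2/2, x*y + 3*y^2/2}; counting standard monomials gives mu = 4. Corank 2; j^3 = (x + y)*(2*x^2 + 2*x*y + y^2) splits into three distinct lines over C (the quadratic factor has nonzero discriminant), so D_4.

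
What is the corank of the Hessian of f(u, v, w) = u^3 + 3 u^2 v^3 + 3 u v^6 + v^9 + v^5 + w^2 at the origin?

2

Hessian at 0 has rank 1.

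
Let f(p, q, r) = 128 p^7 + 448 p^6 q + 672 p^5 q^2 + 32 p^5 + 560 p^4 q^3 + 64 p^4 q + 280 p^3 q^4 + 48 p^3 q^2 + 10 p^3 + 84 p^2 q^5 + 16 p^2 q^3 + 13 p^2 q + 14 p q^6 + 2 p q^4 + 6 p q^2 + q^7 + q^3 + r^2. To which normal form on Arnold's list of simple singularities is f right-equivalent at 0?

D_{4}

The Hessian of f at 0 has rank 1. Corank 2; j^3 = (2*p + q)*(5*p^2 + 4*p*q + q^2) splits into three distinct lines over C (the quadratic factor has nonzero discriminant), so D_4.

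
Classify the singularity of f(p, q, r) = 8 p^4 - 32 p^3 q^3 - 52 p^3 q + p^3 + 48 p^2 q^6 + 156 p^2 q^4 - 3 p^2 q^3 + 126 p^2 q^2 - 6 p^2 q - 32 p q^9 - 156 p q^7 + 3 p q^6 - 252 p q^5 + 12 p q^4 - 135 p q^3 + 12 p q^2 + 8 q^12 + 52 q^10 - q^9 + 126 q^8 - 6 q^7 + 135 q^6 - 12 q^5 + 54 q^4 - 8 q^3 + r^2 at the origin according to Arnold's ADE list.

E7

The Hessian of f at 0 has rank 1. Corank 2; j^3 = (p - 2*q)^3 is a perfect cube, so E-series; the 4-jet and mu = 7 give E_7.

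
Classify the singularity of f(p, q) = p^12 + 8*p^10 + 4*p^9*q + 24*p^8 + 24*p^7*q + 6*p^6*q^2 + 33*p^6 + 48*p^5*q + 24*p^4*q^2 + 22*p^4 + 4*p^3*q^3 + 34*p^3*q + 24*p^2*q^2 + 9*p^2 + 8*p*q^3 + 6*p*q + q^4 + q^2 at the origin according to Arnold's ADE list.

The Hessian of f at 0 has rank 1. Corank 1: A-series; mu = 3 gives A_3.

A3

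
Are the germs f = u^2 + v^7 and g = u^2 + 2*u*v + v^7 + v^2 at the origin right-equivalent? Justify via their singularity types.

Yes.

The Hessian of f at 0 has rank 1. Corank 1: A-series; mu = 6 gives A_6. The Hessian of g at 0 has rank 1. Corank 1: A-series; mu = 6 gives A_6. Both have type A_6, hence right-equivalent.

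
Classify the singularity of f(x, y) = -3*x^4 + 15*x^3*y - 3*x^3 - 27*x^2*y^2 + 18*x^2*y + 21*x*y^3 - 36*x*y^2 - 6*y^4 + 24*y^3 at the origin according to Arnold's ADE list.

E7

The Hessian of f at 0 has rank 0. Corank 2; j^3 = -3*(x - 2*y)^3 is a perfect cube, so E-series; the 4-jet and mu = 7 give E_7.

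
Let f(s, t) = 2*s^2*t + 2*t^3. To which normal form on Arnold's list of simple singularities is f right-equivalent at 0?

D_4

The Hessian of f at 0 has rank 0. Corank 2; j^3 = 2*t*(s^2 + t^2) splits into three distinct lines over C (the quadratic factor has nonzero discriminant), so D_4.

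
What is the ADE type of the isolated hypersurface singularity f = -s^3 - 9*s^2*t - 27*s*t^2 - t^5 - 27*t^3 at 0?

E8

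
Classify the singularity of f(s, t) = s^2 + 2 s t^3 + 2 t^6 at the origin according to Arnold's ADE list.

A_{5}

The Hessian of f at 0 is [[2, 0], [0, 0]] with rank 1, so corank 1. A Groebner basis of the Jacobian ideal J(f) in C{s,t} is {s*t^2, s + t^3, s^2}; counting standard monomials gives mu = 5. Corank 1: A-series; mu = 5 gives A_5.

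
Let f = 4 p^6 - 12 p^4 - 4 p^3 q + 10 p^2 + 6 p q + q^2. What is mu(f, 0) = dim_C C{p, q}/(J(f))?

1

The Hessian of f at 0 has rank 2. Corank 0: nondegenerate Morse point, so A_1.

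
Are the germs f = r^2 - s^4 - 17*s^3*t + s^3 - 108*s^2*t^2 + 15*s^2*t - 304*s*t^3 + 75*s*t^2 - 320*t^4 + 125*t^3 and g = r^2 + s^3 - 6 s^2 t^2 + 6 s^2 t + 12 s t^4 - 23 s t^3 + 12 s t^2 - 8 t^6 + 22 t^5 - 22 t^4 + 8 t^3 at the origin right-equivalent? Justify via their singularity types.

Yes.

The Hessian of f at 0 has rank 1. Corank 2; j^3 = (s + 5*t)^3 is a perfect cube, so E-series; the 4-jet and mu = 7 give E_7. The Hessian of g at 0 has rank 1. Corank 2; j^3 = (s + 2*t)^3 is a perfect cube, so E-series; the 4-jet and mu = 7 give E_7. Both have type E_7, hence right-equivalent.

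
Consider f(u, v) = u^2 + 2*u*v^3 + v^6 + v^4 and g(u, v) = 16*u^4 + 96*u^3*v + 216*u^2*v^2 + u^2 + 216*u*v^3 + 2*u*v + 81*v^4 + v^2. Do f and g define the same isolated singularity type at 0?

Yes.

The Hessian of f at 0 has rank 1. Corank 1: A-series; mu = 3 gives A_3. The Hessian of g at 0 has rank 1. Corank 1: A-series; mu = 3 gives A_3. Both have type A_3, hence right-equivalent.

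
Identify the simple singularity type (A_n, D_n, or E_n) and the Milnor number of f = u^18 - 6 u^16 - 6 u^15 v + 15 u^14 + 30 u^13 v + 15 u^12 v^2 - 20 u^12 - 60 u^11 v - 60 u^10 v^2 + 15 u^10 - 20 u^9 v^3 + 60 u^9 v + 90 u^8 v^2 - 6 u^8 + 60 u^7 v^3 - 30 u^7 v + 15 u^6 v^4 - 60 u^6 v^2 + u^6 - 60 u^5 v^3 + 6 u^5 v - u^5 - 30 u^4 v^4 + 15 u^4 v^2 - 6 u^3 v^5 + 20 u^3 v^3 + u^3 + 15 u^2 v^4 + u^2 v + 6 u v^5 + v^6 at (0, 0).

Type D_{7}, Milnor number mu = 7.

The Hessian of f at 0 has rank 0. Corank 2; j^3 = u^2*(u + v) has shape L^2 M (L != M), so D-series; mu = 7 gives D_7.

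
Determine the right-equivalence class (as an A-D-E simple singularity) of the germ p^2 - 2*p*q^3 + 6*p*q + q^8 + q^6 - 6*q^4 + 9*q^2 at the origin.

A_{7}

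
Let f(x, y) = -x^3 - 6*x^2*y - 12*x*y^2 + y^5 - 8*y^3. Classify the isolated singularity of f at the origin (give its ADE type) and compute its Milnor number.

Type E_8, Milnor number mu = 8.

The Hessian of f at 0 has rank 0. Corank 2; j^3 = -(x + 2*y)^3 is a perfect cube, so E-series; the 5-jet and mu = 8 give E_8.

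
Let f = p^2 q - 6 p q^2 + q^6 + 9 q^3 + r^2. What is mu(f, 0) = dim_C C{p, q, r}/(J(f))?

7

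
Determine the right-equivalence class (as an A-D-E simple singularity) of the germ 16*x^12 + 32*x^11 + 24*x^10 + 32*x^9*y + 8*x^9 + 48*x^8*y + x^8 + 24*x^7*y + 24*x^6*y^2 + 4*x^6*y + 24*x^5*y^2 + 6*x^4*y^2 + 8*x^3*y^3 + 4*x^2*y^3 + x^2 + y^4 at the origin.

A_{3}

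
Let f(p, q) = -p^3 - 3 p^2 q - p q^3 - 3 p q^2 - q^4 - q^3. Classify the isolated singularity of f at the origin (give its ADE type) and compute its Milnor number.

Type E7, Milnor number mu = 7.

The Hessian of f at 0 has rank 0. Corank 2; j^3 = -(p + q)^3 is a perfect cube, so E-series; the 4-jet and mu = 7 give E_7.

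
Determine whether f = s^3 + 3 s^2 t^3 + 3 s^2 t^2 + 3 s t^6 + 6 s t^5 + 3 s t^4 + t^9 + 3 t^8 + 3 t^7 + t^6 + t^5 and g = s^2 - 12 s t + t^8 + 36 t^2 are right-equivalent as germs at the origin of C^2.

The Hessian of f at 0 has rank 0. Corank 2; j^3 = s^3 is a perfect cube, so E-series; the 5-jet and mu = 8 give E_8. The Hessian of g at 0 has rank 1. Corank 1: A-series; mu = 7 gives A_7. f is E_8 but g is A_7, hence not right-equivalent.

No.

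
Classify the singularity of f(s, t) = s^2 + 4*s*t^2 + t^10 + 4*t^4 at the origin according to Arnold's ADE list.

The Hessian of f at 0 has rank 1. Corank 1: A-series; mu = 9 gives A_9.

A_9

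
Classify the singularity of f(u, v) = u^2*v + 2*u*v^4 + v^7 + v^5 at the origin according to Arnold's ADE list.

D_{6}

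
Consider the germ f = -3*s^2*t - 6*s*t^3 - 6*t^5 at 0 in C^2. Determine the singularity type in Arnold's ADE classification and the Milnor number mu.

Type D_6, Milnor number mu = 6.

The Hessian of f at 0 is [[0, 0], [0, 0]] with rank 0, so corank 2. A Groebner basis of the Jacobian ideal J(f) in C{s,t} is {s^3, s^2*t, -s^2/4 + s*t^2, s*t + t^3}; counting standard monomials gives mu = 6. Corank 2; j^3 = -3*s^2*t has shape L^2 M (L != M), so D-series; mu = 6 gives D_6.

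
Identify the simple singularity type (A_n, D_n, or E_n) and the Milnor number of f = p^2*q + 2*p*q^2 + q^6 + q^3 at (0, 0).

Type D7, Milnor number mu = 7.

The Hessian of f at 0 is [[0, 0], [0, 0]] with rank 0, so corank 2. A Groebner basis of the Jacobian ideal J(f) in C{p,q} is {p^2/6 + q^5 - q^2/6, p^3 + q^3, p*q + q^2}; counting standard monomials gives mu = 7. Corank 2; j^3 = q*(p + q)^2 has shape L^2 M (L != M), so D-series; mu = 7 gives D_7.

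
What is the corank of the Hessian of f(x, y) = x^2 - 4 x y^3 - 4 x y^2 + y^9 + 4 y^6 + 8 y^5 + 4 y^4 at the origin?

The Hessian at 0 is [[2, 0], [0, 0]] of rank 1; hence corank 1.

1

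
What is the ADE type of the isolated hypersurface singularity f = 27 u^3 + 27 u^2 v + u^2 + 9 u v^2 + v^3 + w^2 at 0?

The Hessian of f at 0 is [[2, 0, 0], [0, 0, 0], [0, 0, 2]] with rank 2, so corank 1. A Groebner basis of the Jacobian ideal J(f) in C{u,v,w} is {v^2, u, w}; counting standard monomials gives mu = 2. Corank 1: A-series; mu = 2 gives A_2.

A2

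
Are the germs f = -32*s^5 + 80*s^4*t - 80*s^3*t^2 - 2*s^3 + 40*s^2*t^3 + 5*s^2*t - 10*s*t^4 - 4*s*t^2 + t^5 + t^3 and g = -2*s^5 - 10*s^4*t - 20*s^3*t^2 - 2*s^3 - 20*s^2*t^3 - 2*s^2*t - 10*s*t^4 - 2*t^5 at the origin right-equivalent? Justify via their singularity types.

Yes.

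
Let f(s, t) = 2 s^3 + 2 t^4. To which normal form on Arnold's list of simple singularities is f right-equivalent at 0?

E6

The Hessian of f at 0 has rank 0. Corank 2; j^3 = 2*s^3 is a perfect cube, so E-series; the 4-jet and mu = 6 give E_6.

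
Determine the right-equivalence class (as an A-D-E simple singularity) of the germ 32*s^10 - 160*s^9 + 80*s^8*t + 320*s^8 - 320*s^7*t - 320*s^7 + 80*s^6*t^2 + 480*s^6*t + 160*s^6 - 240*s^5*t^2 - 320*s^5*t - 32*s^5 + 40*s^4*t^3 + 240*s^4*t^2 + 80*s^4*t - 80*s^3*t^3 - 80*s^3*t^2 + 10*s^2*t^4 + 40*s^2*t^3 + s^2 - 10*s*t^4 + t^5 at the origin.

The Hessian of f at 0 has rank 1. Corank 1: A-series; mu = 4 gives A_4.

A_{4}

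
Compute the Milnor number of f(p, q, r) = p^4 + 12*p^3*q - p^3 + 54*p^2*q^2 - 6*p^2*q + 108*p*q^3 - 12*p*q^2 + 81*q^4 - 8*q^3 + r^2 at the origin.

6

The Hessian of f at 0 is [[0, 0, 0], [0, 0, 0], [0, 0, 2]] with rank 1, so corank 2. A Groebner basis of the Jacobian ideal J(f) in C{p,q,r} is {q^4, p*q^2 + 7*q^3/3, p^2 + 4*p*q + 4*q^2, r}; counting standard monomials gives mu = 6. Corank 2; j^3 = -(p + 2*q)^3 is a perfect cube, so E-series; the 4-jet and mu = 6 give E_6.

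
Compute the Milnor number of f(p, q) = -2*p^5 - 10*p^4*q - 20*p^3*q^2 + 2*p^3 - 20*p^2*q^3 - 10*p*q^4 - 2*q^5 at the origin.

8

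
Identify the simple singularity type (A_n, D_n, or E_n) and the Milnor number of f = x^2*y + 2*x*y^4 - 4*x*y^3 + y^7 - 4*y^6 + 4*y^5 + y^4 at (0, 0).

The Hessian of f at 0 has rank 0. Corank 2; j^3 = x^2*y has shape L^2 M (L != M), so D-series; mu = 5 gives D_5.

Type D5, Milnor number mu = 5.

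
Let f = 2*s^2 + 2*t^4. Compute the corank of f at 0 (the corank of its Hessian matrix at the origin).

1

The Hessian at 0 is [[4, 0], [0, 0]] of rank 1; hence corank 1.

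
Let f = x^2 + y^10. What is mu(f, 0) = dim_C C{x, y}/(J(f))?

The Hessian of f at 0 has rank 1. Corank 1: A-series; mu = 9 gives A_9.

9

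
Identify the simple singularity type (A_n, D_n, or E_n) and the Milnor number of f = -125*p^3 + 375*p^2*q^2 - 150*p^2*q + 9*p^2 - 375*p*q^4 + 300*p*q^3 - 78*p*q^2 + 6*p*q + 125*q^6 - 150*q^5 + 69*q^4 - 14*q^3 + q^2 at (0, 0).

Type A_2, Milnor number mu = 2.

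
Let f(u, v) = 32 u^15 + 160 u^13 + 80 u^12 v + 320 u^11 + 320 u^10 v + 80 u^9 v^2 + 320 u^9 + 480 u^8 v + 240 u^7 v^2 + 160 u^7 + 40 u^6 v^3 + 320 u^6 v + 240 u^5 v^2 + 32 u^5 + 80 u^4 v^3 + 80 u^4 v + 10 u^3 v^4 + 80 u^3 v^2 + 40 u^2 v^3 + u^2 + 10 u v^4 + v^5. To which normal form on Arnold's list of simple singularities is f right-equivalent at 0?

A4

The Hessian of f at 0 has rank 1. Corank 1: A-series; mu = 4 gives A_4.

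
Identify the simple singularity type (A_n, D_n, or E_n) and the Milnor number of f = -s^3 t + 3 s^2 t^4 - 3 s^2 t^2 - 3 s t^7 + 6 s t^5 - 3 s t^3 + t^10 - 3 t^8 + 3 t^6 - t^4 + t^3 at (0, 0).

Type E_{7}, Milnor number mu = 7.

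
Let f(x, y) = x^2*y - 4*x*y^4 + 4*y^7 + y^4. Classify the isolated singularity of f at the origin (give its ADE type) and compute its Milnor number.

Type D_5, Milnor number mu = 5.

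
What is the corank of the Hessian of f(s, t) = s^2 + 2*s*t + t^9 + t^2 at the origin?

Hessian at 0 has rank 1.

1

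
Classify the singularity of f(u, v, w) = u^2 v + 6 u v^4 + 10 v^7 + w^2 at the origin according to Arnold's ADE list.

The Hessian of f at 0 has rank 1. Corank 2; j^3 = u^2*v has shape L^2 M (L != M), so D-series; mu = 8 gives D_8.

D_{8}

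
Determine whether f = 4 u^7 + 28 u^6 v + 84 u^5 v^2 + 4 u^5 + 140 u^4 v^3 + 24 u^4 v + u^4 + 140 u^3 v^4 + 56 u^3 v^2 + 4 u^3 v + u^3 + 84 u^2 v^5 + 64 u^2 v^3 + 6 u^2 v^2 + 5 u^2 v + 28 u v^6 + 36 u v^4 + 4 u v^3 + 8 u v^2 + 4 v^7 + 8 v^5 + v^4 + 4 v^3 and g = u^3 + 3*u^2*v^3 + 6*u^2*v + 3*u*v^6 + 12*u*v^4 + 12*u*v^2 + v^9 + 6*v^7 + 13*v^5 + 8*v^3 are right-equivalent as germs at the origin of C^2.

The Hessian of f at 0 is [[0, 0], [0, 0]] with rank 0, so corank 2. A Groebner basis of the Jacobian ideal J(f) in C{u,v} is {u*v^2 + u*v/2 + v^2, -u*v/4 + v^3 - v^2/2, u^2 + 3*u*v + 2*v^2}; counting standard monomials gives mu = 5. Corank 2; j^3 = (u + v)*(u + 2*v)^2 has shape L^2 M (L != M), so D-series; mu = 5 gives D_5. The Hessian of g at 0 is [[0, 0], [0, 0]] with rank 0, so corank 2. A Groebner basis of the Jacobian ideal J(g) in C{u,v} is {u^2/2 + u*v^3 + 2*u*v + 2*v^2, v^4, u^3 - 12*u*v^2 - 16*v^3, u^2*v + 4*u*v^2 + 4*v^3}; counting standard monomials gives mu = 8. Corank 2; j^3 = (u + 2*v)^3 is a perfect cube, so E-series; the 5-jet and mu = 8 give E_8. f is D_5 but g is E_8, hence not right-equivalent.

No.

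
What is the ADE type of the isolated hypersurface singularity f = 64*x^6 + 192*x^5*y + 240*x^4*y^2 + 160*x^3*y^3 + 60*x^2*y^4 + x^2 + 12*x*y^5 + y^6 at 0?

The Hessian of f at 0 is [[2, 0], [0, 0]] with rank 1, so corank 1. A Groebner basis of the Jacobian ideal J(f) in C{x,y} is {y^5, x}; counting standard monomials gives mu = 5. Corank 1: A-series; mu = 5 gives A_5.

A5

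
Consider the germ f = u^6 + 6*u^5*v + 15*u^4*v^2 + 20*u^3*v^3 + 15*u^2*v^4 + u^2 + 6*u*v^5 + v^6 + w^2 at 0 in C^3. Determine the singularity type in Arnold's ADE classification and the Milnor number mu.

The Hessian of f at 0 has rank 2. Corank 1: A-series; mu = 5 gives A_5.

Type A_5, Milnor number mu = 5.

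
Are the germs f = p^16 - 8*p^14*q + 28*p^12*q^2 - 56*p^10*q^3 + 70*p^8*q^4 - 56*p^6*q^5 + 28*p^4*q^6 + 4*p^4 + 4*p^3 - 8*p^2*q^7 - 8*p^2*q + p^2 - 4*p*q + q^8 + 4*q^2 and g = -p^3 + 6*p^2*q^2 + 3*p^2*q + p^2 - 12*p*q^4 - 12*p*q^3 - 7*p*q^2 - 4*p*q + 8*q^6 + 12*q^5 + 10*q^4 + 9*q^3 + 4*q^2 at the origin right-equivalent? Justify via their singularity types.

The Hessian of f at 0 has rank 1. Corank 1: A-series; mu = 7 gives A_7. The Hessian of g at 0 has rank 1. Corank 1: A-series; mu = 2 gives A_2. f is A_7 but g is A_2, hence not right-equivalent.

No.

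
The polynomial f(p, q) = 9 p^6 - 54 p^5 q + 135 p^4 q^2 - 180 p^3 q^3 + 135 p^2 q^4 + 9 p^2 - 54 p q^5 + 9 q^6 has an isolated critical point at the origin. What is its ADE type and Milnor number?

Type A_{5}, Milnor number mu = 5.

The Hessian of f at 0 is [[18, 0], [0, 0]] with rank 1, so corank 1. A Groebner basis of the Jacobian ideal J(f) in C{p,q} is {q^5, p}; counting standard monomials gives mu = 5. Corank 1: A-series; mu = 5 gives A_5.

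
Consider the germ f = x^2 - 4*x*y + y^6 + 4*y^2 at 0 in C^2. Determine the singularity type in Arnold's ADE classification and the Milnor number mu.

Type A_5, Milnor number mu = 5.

The Hessian of f at 0 has rank 1. Corank 1: A-series; mu = 5 gives A_5.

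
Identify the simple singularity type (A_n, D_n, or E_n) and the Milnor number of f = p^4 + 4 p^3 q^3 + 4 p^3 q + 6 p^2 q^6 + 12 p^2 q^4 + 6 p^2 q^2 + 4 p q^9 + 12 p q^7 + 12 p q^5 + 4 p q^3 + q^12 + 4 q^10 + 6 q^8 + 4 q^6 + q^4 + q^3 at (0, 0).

The Hessian of f at 0 is [[0, 0], [0, 0]] with rank 0, so corank 2. A Groebner basis of the Jacobian ideal J(f) in C{p,q} is {p^3 + 3*p^2*q, q^2}; counting standard monomials gives mu = 6. Corank 2; j^3 = q^3 is a perfect cube, so E-series; the 4-jet and mu = 6 give E_6.

Type E_{6}, Milnor number mu = 6.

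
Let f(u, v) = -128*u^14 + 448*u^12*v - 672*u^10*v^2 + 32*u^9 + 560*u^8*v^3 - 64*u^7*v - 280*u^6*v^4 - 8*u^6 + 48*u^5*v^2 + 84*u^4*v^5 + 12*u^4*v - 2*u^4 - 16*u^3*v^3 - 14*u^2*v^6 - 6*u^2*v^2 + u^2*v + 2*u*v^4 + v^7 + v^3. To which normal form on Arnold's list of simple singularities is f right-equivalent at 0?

D_{4}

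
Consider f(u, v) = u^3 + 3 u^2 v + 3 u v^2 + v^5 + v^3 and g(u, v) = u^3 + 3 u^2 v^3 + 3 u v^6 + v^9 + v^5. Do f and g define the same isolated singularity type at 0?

Yes.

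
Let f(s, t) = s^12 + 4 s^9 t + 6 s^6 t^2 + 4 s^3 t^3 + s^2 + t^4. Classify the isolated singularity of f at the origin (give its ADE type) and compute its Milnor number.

Type A3, Milnor number mu = 3.

The Hessian of f at 0 is [[2, 0], [0, 0]] with rank 1, so corank 1. A Groebner basis of the Jacobian ideal J(f) in C{s,t} is {t^3, s}; counting standard monomials gives mu = 3. Corank 1: A-series; mu = 3 gives A_3.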